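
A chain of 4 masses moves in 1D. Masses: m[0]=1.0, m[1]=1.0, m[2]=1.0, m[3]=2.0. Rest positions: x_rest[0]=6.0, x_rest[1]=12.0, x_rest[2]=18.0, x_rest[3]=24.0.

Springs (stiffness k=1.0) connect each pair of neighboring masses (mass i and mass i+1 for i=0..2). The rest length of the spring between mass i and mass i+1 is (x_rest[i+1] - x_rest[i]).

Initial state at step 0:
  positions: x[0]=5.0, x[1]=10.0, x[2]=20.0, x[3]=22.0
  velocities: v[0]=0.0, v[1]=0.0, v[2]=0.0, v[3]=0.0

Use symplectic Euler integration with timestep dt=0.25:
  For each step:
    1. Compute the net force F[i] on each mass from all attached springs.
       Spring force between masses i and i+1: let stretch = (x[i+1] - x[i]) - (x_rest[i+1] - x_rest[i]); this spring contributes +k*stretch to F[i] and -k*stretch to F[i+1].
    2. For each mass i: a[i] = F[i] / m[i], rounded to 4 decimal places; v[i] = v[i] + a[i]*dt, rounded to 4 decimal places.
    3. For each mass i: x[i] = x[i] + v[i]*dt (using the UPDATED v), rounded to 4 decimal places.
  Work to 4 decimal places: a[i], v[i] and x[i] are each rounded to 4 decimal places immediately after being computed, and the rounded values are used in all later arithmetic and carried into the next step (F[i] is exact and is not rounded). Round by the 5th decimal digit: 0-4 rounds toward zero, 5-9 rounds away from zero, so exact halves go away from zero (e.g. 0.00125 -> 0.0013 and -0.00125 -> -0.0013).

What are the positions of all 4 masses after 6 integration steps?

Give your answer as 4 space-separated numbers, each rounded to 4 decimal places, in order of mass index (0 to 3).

Step 0: x=[5.0000 10.0000 20.0000 22.0000] v=[0.0000 0.0000 0.0000 0.0000]
Step 1: x=[4.9375 10.3125 19.5000 22.1250] v=[-0.2500 1.2500 -2.0000 0.5000]
Step 2: x=[4.8359 10.8633 18.5899 22.3555] v=[-0.4063 2.2031 -3.6406 0.9219]
Step 3: x=[4.7360 11.5203 17.4322 22.6558] v=[-0.3995 2.6279 -4.6309 1.2012]
Step 4: x=[4.6852 12.1228 16.2315 22.9804] v=[-0.2034 2.4098 -4.8030 1.2983]
Step 5: x=[4.7242 12.5172 15.1958 23.2816] v=[0.1560 1.5776 -4.1430 1.2047]
Step 6: x=[4.8753 12.5920 14.4980 23.5176] v=[0.6043 0.2990 -2.7912 0.9440]

Answer: 4.8753 12.5920 14.4980 23.5176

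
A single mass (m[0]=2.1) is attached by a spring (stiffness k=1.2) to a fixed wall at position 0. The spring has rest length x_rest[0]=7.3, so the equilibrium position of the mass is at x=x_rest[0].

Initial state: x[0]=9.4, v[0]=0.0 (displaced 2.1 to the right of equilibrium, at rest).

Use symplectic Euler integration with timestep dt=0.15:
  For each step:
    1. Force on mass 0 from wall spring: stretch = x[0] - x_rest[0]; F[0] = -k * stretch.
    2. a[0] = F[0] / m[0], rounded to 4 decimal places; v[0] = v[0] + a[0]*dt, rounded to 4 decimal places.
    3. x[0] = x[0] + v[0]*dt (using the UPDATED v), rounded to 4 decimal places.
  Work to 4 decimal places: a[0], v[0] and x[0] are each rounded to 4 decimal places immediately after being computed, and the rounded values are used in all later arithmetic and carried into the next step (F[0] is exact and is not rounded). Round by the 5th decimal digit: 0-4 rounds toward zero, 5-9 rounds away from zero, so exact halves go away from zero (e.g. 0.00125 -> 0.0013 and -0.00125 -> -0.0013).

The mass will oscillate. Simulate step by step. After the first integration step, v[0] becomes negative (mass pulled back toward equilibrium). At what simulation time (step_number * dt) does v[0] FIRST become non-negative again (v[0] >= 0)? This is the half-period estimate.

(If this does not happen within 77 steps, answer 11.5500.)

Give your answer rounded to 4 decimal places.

Answer: 4.2000

Derivation:
Step 0: x=[9.4000] v=[0.0000]
Step 1: x=[9.3730] v=[-0.1800]
Step 2: x=[9.3193] v=[-0.3577]
Step 3: x=[9.2397] v=[-0.5308]
Step 4: x=[9.1351] v=[-0.6971]
Step 5: x=[9.0069] v=[-0.8544]
Step 6: x=[8.8568] v=[-1.0007]
Step 7: x=[8.6867] v=[-1.1341]
Step 8: x=[8.4988] v=[-1.2530]
Step 9: x=[8.2954] v=[-1.3558]
Step 10: x=[8.0792] v=[-1.4411]
Step 11: x=[7.8530] v=[-1.5079]
Step 12: x=[7.6197] v=[-1.5553]
Step 13: x=[7.3823] v=[-1.5827]
Step 14: x=[7.1438] v=[-1.5898]
Step 15: x=[6.9073] v=[-1.5764]
Step 16: x=[6.6759] v=[-1.5427]
Step 17: x=[6.4525] v=[-1.4892]
Step 18: x=[6.2400] v=[-1.4166]
Step 19: x=[6.0411] v=[-1.3257]
Step 20: x=[5.8584] v=[-1.2178]
Step 21: x=[5.6943] v=[-1.0942]
Step 22: x=[5.5508] v=[-0.9566]
Step 23: x=[5.4298] v=[-0.8067]
Step 24: x=[5.3328] v=[-0.6464]
Step 25: x=[5.2611] v=[-0.4778]
Step 26: x=[5.2157] v=[-0.3030]
Step 27: x=[5.1970] v=[-0.1244]
Step 28: x=[5.2054] v=[0.0559]
First v>=0 after going negative at step 28, time=4.2000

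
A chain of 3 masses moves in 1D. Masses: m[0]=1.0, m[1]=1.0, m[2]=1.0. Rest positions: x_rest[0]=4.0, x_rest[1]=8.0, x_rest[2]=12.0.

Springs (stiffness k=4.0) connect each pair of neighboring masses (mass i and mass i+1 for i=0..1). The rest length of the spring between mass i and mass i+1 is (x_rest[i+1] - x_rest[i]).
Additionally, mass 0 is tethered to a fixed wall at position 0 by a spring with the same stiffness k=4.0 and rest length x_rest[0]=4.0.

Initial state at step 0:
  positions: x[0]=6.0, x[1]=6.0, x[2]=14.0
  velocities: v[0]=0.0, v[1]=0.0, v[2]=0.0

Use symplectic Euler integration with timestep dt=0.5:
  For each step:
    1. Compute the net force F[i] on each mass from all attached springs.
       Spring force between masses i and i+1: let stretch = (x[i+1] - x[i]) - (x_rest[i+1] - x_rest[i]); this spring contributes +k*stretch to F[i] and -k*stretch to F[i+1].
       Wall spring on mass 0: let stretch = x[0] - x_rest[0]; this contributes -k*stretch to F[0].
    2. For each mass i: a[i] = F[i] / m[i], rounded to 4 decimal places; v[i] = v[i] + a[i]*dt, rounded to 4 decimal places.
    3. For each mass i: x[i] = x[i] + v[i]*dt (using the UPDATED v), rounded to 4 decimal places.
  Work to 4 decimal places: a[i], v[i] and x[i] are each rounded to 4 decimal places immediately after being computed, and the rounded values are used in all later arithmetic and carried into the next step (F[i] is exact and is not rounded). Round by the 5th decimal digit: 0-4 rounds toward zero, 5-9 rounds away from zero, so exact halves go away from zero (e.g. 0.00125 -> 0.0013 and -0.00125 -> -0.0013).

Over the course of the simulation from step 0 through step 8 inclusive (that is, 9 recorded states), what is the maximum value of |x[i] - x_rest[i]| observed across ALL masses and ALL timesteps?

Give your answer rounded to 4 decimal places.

Answer: 6.0000

Derivation:
Step 0: x=[6.0000 6.0000 14.0000] v=[0.0000 0.0000 0.0000]
Step 1: x=[0.0000 14.0000 10.0000] v=[-12.0000 16.0000 -8.0000]
Step 2: x=[8.0000 4.0000 14.0000] v=[16.0000 -20.0000 8.0000]
Step 3: x=[4.0000 8.0000 12.0000] v=[-8.0000 8.0000 -4.0000]
Step 4: x=[0.0000 12.0000 10.0000] v=[-8.0000 8.0000 -4.0000]
Step 5: x=[8.0000 2.0000 14.0000] v=[16.0000 -20.0000 8.0000]
Step 6: x=[2.0000 10.0000 10.0000] v=[-12.0000 16.0000 -8.0000]
Step 7: x=[2.0000 10.0000 10.0000] v=[0.0000 0.0000 0.0000]
Step 8: x=[8.0000 2.0000 14.0000] v=[12.0000 -16.0000 8.0000]
Max displacement = 6.0000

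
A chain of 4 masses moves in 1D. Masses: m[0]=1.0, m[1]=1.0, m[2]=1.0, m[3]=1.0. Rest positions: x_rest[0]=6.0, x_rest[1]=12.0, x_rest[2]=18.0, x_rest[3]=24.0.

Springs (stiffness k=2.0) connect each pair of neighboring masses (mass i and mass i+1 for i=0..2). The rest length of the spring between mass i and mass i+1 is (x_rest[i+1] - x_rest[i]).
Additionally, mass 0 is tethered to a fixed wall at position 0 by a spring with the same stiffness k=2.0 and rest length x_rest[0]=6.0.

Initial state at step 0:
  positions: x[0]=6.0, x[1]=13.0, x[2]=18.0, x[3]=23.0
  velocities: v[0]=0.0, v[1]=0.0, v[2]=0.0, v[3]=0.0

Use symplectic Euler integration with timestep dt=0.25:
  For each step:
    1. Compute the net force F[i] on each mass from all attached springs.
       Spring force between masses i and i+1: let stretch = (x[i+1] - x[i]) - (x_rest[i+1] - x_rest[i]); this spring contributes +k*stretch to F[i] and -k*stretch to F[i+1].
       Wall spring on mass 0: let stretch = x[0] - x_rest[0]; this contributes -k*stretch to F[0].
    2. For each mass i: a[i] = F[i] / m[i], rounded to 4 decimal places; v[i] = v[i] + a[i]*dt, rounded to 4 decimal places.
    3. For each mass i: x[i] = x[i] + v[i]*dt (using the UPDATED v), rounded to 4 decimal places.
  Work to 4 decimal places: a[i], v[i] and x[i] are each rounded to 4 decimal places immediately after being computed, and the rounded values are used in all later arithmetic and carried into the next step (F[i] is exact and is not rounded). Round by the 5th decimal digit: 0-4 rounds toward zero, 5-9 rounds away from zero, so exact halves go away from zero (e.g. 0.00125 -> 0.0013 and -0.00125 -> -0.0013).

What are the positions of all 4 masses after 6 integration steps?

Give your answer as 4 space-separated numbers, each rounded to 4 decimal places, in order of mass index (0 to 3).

Step 0: x=[6.0000 13.0000 18.0000 23.0000] v=[0.0000 0.0000 0.0000 0.0000]
Step 1: x=[6.1250 12.7500 18.0000 23.1250] v=[0.5000 -1.0000 0.0000 0.5000]
Step 2: x=[6.3125 12.3281 17.9844 23.3594] v=[0.7500 -1.6875 -0.0625 0.9375]
Step 3: x=[6.4629 11.8613 17.9336 23.6719] v=[0.6016 -1.8672 -0.2032 1.2500]
Step 4: x=[6.4803 11.4787 17.8411 24.0171] v=[0.0694 -1.5303 -0.3702 1.3809]
Step 5: x=[6.3124 11.2666 17.7253 24.3403] v=[-0.6716 -0.8483 -0.4634 1.2929]
Step 6: x=[5.9747 11.2426 17.6290 24.5867] v=[-1.3507 -0.0961 -0.3853 0.9854]

Answer: 5.9747 11.2426 17.6290 24.5867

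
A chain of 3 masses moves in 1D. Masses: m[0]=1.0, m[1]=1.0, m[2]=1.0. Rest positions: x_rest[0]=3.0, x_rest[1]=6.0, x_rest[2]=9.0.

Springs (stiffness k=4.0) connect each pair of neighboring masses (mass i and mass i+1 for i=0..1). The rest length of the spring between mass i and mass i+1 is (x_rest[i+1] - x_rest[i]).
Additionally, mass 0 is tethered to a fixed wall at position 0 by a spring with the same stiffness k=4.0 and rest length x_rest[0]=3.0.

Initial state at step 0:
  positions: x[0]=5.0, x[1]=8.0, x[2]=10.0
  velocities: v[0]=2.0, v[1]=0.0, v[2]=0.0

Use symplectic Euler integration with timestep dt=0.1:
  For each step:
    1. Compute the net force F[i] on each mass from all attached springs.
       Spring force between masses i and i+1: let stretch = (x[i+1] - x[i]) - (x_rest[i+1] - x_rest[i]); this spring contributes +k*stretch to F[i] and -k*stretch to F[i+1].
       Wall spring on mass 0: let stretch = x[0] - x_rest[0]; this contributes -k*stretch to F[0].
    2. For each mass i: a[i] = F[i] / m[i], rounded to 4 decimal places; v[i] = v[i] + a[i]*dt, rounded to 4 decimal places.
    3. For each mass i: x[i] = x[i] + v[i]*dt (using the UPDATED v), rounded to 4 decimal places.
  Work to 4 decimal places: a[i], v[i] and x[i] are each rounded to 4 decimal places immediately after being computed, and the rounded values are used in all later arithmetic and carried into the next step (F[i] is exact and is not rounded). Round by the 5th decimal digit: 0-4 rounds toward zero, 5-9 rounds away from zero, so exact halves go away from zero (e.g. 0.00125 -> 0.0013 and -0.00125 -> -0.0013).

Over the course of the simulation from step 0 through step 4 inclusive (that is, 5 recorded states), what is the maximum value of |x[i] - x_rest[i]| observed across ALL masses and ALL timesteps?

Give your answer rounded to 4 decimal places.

Answer: 2.1488

Derivation:
Step 0: x=[5.0000 8.0000 10.0000] v=[2.0000 0.0000 0.0000]
Step 1: x=[5.1200 7.9600 10.0400] v=[1.2000 -0.4000 0.4000]
Step 2: x=[5.1488 7.8896 10.1168] v=[0.2880 -0.7040 0.7680]
Step 3: x=[5.0813 7.7987 10.2245] v=[-0.6752 -0.9094 1.0771]
Step 4: x=[4.9192 7.6961 10.3552] v=[-1.6208 -1.0260 1.3068]
Max displacement = 2.1488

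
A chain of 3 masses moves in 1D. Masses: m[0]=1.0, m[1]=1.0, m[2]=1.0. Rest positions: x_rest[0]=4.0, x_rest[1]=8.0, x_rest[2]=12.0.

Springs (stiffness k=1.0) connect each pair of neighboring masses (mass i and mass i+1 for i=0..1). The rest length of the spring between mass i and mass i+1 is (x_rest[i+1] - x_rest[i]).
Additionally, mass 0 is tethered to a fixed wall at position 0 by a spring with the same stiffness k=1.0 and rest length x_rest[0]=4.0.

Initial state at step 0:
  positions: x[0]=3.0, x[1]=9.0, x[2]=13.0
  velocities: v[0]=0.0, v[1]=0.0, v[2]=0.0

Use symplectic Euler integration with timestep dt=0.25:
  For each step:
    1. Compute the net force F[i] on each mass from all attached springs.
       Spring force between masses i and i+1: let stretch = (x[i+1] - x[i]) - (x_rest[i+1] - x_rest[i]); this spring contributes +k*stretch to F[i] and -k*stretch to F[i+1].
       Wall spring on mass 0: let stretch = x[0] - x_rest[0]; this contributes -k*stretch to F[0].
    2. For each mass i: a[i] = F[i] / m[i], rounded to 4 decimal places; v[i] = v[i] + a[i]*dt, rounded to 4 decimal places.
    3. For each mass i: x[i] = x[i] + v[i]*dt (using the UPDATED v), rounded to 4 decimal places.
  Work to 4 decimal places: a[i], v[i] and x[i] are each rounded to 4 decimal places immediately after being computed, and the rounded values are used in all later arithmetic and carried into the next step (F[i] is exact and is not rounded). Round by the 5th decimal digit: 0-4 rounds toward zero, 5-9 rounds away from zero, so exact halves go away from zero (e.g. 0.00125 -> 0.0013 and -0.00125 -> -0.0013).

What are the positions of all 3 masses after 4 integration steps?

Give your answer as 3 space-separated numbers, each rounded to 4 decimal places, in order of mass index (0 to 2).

Answer: 4.4445 8.1204 12.8976

Derivation:
Step 0: x=[3.0000 9.0000 13.0000] v=[0.0000 0.0000 0.0000]
Step 1: x=[3.1875 8.8750 13.0000] v=[0.7500 -0.5000 0.0000]
Step 2: x=[3.5313 8.6524 12.9922] v=[1.3750 -0.8906 -0.0313]
Step 3: x=[3.9744 8.3809 12.9631] v=[1.7725 -1.0859 -0.1163]
Step 4: x=[4.4445 8.1204 12.8976] v=[1.8805 -1.0420 -0.2619]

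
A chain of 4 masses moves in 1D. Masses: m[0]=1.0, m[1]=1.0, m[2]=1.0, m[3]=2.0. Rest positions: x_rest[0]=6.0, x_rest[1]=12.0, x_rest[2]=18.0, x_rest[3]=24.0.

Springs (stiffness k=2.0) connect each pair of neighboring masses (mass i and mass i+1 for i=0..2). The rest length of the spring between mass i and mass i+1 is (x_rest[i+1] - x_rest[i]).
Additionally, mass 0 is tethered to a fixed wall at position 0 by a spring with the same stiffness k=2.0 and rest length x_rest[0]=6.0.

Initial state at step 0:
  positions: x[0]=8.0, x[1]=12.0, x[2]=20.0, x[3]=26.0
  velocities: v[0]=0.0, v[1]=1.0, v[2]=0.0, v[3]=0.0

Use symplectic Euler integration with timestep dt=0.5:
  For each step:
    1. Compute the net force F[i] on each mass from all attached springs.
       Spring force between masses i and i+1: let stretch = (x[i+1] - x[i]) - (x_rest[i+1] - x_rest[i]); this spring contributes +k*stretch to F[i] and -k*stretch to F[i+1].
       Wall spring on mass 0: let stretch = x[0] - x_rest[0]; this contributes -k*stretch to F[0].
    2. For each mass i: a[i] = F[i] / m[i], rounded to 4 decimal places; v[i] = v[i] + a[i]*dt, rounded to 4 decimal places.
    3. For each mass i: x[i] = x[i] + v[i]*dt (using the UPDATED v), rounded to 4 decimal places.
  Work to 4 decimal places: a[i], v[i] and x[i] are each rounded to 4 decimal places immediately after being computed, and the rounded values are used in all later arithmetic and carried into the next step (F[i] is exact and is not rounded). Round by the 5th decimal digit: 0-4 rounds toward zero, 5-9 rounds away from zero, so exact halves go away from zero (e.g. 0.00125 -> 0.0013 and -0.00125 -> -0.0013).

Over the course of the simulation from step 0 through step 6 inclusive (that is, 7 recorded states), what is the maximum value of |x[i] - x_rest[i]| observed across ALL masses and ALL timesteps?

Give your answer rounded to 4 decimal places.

Step 0: x=[8.0000 12.0000 20.0000 26.0000] v=[0.0000 1.0000 0.0000 0.0000]
Step 1: x=[6.0000 14.5000 19.0000 26.0000] v=[-4.0000 5.0000 -2.0000 0.0000]
Step 2: x=[5.2500 15.0000 19.2500 25.7500] v=[-1.5000 1.0000 0.5000 -0.5000]
Step 3: x=[6.7500 12.7500 20.6250 25.3750] v=[3.0000 -4.5000 2.7500 -0.7500]
Step 4: x=[7.8750 11.4375 20.4375 25.3125] v=[2.2500 -2.6250 -0.3750 -0.1250]
Step 5: x=[6.8438 12.8438 18.1875 25.5313] v=[-2.0625 2.8125 -4.5000 0.4375]
Step 6: x=[5.3907 13.9219 16.9376 25.4141] v=[-2.9063 2.1562 -2.4999 -0.2344]
Max displacement = 3.0000

Answer: 3.0000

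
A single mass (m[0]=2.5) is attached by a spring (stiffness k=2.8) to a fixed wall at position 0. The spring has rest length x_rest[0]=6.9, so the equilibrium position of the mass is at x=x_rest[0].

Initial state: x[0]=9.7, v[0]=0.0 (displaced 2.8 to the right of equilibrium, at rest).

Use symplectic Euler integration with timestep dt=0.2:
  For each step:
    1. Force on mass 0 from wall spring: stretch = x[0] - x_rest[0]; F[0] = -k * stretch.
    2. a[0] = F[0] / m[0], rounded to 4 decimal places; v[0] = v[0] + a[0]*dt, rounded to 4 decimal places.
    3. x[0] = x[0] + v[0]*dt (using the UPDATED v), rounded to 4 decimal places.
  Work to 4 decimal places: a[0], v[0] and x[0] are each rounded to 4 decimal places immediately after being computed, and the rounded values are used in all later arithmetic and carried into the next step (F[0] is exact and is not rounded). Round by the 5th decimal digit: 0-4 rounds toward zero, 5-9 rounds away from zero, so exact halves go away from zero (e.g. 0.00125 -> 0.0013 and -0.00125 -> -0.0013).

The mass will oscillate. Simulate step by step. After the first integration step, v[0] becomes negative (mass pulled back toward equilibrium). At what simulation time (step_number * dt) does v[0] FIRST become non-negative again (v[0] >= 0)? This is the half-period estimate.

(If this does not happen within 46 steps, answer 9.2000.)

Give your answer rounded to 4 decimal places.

Step 0: x=[9.7000] v=[0.0000]
Step 1: x=[9.5746] v=[-0.6272]
Step 2: x=[9.3293] v=[-1.2263]
Step 3: x=[8.9752] v=[-1.7705]
Step 4: x=[8.5281] v=[-2.2353]
Step 5: x=[8.0081] v=[-2.6000]
Step 6: x=[7.4385] v=[-2.8482]
Step 7: x=[6.8447] v=[-2.9688]
Step 8: x=[6.2534] v=[-2.9564]
Step 9: x=[5.6911] v=[-2.8116]
Step 10: x=[5.1829] v=[-2.5408]
Step 11: x=[4.7517] v=[-2.1562]
Step 12: x=[4.4167] v=[-1.6750]
Step 13: x=[4.1930] v=[-1.1187]
Step 14: x=[4.0905] v=[-0.5123]
Step 15: x=[4.1139] v=[0.1170]
First v>=0 after going negative at step 15, time=3.0000

Answer: 3.0000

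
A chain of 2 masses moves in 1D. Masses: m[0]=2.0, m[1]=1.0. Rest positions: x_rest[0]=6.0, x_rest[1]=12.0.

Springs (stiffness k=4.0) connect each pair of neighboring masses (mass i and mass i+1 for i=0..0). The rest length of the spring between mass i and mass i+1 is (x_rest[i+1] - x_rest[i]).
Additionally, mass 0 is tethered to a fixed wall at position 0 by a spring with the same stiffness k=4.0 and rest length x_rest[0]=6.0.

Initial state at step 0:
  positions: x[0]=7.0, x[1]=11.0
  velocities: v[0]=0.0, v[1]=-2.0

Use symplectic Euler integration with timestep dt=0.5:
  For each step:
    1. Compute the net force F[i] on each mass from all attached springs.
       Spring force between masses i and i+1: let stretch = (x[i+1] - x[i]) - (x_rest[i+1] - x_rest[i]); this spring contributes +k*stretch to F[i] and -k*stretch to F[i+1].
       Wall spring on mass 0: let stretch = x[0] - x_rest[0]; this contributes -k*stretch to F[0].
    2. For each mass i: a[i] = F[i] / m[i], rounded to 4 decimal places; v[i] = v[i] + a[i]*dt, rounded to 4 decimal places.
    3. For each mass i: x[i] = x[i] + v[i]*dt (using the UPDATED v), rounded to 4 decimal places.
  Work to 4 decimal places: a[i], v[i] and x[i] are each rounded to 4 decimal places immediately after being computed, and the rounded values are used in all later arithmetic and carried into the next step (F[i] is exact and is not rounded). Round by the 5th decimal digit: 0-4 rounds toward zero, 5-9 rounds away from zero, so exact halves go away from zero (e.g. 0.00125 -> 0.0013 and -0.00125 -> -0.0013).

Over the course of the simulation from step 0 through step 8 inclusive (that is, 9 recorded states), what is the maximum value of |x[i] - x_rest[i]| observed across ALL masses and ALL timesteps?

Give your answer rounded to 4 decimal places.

Answer: 2.2500

Derivation:
Step 0: x=[7.0000 11.0000] v=[0.0000 -2.0000]
Step 1: x=[5.5000 12.0000] v=[-3.0000 2.0000]
Step 2: x=[4.5000 12.5000] v=[-2.0000 1.0000]
Step 3: x=[5.2500 11.0000] v=[1.5000 -3.0000]
Step 4: x=[6.2500 9.7500] v=[2.0000 -2.5000]
Step 5: x=[5.8750 11.0000] v=[-0.7500 2.5000]
Step 6: x=[5.1250 13.1250] v=[-1.5000 4.2500]
Step 7: x=[5.8125 13.2500] v=[1.3750 0.2500]
Step 8: x=[7.3125 11.9375] v=[3.0000 -2.6250]
Max displacement = 2.2500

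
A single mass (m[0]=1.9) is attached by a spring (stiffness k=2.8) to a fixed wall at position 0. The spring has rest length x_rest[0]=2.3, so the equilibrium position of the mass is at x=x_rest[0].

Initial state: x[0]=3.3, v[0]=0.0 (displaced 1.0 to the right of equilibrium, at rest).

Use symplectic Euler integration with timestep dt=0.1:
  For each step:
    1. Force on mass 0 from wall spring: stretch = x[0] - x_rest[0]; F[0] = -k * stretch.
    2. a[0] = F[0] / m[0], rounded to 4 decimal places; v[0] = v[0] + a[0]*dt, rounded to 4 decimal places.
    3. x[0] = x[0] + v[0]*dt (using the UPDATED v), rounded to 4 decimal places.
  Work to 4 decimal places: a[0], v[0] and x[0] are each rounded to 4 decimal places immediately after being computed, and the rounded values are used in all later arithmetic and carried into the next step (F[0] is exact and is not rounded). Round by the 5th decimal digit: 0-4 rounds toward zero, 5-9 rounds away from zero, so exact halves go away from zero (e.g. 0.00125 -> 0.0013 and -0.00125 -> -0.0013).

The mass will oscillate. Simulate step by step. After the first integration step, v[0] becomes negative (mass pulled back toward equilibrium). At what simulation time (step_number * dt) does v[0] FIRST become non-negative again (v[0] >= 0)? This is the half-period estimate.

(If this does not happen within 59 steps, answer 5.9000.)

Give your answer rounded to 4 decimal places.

Answer: 2.6000

Derivation:
Step 0: x=[3.3000] v=[0.0000]
Step 1: x=[3.2853] v=[-0.1474]
Step 2: x=[3.2560] v=[-0.2926]
Step 3: x=[3.2127] v=[-0.4335]
Step 4: x=[3.1559] v=[-0.5680]
Step 5: x=[3.0865] v=[-0.6941]
Step 6: x=[3.0055] v=[-0.8100]
Step 7: x=[2.9141] v=[-0.9140]
Step 8: x=[2.8137] v=[-1.0045]
Step 9: x=[2.7057] v=[-1.0802]
Step 10: x=[2.5917] v=[-1.1400]
Step 11: x=[2.4734] v=[-1.1830]
Step 12: x=[2.3525] v=[-1.2086]
Step 13: x=[2.2309] v=[-1.2163]
Step 14: x=[2.1103] v=[-1.2061]
Step 15: x=[1.9925] v=[-1.1781]
Step 16: x=[1.8792] v=[-1.1328]
Step 17: x=[1.7721] v=[-1.0708]
Step 18: x=[1.6728] v=[-0.9930]
Step 19: x=[1.5827] v=[-0.9006]
Step 20: x=[1.5032] v=[-0.7949]
Step 21: x=[1.4355] v=[-0.6775]
Step 22: x=[1.3805] v=[-0.5501]
Step 23: x=[1.3390] v=[-0.4146]
Step 24: x=[1.3117] v=[-0.2730]
Step 25: x=[1.2990] v=[-0.1274]
Step 26: x=[1.3010] v=[0.0201]
First v>=0 after going negative at step 26, time=2.6000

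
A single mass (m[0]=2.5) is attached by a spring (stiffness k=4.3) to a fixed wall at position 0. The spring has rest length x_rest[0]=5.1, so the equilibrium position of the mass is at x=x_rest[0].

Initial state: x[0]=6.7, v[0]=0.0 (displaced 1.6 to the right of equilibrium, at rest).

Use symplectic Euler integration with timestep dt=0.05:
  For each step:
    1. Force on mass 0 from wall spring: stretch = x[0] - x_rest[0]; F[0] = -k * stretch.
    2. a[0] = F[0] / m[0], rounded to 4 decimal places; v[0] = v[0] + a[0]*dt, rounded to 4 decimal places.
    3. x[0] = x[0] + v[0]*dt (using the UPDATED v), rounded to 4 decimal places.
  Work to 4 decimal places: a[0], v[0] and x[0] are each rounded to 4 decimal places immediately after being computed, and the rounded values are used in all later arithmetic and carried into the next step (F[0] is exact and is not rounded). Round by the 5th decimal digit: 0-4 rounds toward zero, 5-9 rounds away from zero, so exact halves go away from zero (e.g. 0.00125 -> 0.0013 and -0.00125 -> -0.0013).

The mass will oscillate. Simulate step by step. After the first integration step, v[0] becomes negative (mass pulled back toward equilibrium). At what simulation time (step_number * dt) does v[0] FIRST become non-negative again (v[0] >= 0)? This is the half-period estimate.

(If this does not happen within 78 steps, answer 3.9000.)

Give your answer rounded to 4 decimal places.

Answer: 2.4000

Derivation:
Step 0: x=[6.7000] v=[0.0000]
Step 1: x=[6.6931] v=[-0.1376]
Step 2: x=[6.6794] v=[-0.2746]
Step 3: x=[6.6589] v=[-0.4104]
Step 4: x=[6.6317] v=[-0.5445]
Step 5: x=[6.5979] v=[-0.6762]
Step 6: x=[6.5577] v=[-0.8050]
Step 7: x=[6.5112] v=[-0.9304]
Step 8: x=[6.4586] v=[-1.0518]
Step 9: x=[6.4002] v=[-1.1686]
Step 10: x=[6.3362] v=[-1.2804]
Step 11: x=[6.2669] v=[-1.3867]
Step 12: x=[6.1925] v=[-1.4871]
Step 13: x=[6.1134] v=[-1.5811]
Step 14: x=[6.0300] v=[-1.6683]
Step 15: x=[5.9426] v=[-1.7483]
Step 16: x=[5.8516] v=[-1.8208]
Step 17: x=[5.7573] v=[-1.8854]
Step 18: x=[5.6602] v=[-1.9419]
Step 19: x=[5.5607] v=[-1.9901]
Step 20: x=[5.4592] v=[-2.0297]
Step 21: x=[5.3562] v=[-2.0606]
Step 22: x=[5.2521] v=[-2.0826]
Step 23: x=[5.1473] v=[-2.0957]
Step 24: x=[5.0423] v=[-2.0998]
Step 25: x=[4.9376] v=[-2.0948]
Step 26: x=[4.8336] v=[-2.0808]
Step 27: x=[4.7307] v=[-2.0579]
Step 28: x=[4.6294] v=[-2.0261]
Step 29: x=[4.5301] v=[-1.9856]
Step 30: x=[4.4333] v=[-1.9366]
Step 31: x=[4.3393] v=[-1.8793]
Step 32: x=[4.2486] v=[-1.8139]
Step 33: x=[4.1616] v=[-1.7407]
Step 34: x=[4.0786] v=[-1.6600]
Step 35: x=[4.0000] v=[-1.5722]
Step 36: x=[3.9261] v=[-1.4776]
Step 37: x=[3.8573] v=[-1.3766]
Step 38: x=[3.7938] v=[-1.2697]
Step 39: x=[3.7359] v=[-1.1574]
Step 40: x=[3.6839] v=[-1.0401]
Step 41: x=[3.6380] v=[-0.9183]
Step 42: x=[3.5984] v=[-0.7926]
Step 43: x=[3.5652] v=[-0.6635]
Step 44: x=[3.5386] v=[-0.5315]
Step 45: x=[3.5187] v=[-0.3972]
Step 46: x=[3.5056] v=[-0.2612]
Step 47: x=[3.4994] v=[-0.1241]
Step 48: x=[3.5001] v=[0.0136]
First v>=0 after going negative at step 48, time=2.4000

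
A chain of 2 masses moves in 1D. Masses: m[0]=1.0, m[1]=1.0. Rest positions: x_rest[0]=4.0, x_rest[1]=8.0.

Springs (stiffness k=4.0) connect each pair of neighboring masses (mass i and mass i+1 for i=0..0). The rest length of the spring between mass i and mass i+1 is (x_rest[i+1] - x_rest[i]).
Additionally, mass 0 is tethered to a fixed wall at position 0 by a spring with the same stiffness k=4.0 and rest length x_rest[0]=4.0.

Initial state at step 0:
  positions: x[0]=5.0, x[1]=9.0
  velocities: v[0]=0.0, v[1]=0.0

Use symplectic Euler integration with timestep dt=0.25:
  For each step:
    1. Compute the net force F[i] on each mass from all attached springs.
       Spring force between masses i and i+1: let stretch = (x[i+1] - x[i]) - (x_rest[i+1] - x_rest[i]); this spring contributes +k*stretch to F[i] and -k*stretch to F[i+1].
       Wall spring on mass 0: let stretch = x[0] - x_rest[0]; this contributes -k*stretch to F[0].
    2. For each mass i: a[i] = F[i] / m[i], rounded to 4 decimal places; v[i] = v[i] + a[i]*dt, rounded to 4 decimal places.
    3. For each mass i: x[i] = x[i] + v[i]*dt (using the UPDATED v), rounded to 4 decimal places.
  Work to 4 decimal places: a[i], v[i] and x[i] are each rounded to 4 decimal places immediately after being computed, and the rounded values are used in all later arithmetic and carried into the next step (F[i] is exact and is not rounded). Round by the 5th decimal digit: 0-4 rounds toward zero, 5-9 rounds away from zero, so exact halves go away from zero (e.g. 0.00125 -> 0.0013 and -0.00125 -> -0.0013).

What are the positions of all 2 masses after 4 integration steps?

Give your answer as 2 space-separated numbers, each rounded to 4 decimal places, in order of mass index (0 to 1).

Step 0: x=[5.0000 9.0000] v=[0.0000 0.0000]
Step 1: x=[4.7500 9.0000] v=[-1.0000 0.0000]
Step 2: x=[4.3750 8.9375] v=[-1.5000 -0.2500]
Step 3: x=[4.0469 8.7344] v=[-1.3125 -0.8125]
Step 4: x=[3.8789 8.3594] v=[-0.6719 -1.5000]

Answer: 3.8789 8.3594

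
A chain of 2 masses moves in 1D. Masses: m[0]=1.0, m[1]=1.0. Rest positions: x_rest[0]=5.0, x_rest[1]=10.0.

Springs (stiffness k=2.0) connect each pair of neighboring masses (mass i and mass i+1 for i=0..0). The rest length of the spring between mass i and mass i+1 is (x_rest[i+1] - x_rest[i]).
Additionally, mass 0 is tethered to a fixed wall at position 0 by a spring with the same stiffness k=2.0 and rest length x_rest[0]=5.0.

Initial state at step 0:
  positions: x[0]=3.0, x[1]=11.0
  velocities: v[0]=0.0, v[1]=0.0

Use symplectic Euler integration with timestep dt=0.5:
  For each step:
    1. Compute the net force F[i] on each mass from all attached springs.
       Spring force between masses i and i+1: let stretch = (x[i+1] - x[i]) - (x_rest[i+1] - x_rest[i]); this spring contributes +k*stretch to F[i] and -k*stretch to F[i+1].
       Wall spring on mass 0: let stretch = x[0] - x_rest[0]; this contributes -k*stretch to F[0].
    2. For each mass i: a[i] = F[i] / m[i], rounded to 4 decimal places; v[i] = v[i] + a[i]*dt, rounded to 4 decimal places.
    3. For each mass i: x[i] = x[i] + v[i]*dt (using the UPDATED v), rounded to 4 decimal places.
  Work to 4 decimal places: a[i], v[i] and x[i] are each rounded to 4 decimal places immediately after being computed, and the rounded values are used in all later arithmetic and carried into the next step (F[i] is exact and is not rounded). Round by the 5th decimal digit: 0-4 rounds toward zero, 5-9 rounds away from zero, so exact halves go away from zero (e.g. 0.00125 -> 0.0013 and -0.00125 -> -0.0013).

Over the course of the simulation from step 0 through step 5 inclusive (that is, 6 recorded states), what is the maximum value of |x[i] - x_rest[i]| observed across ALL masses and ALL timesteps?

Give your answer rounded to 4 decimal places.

Answer: 2.2500

Derivation:
Step 0: x=[3.0000 11.0000] v=[0.0000 0.0000]
Step 1: x=[5.5000 9.5000] v=[5.0000 -3.0000]
Step 2: x=[7.2500 8.5000] v=[3.5000 -2.0000]
Step 3: x=[6.0000 9.3750] v=[-2.5000 1.7500]
Step 4: x=[3.4375 11.0625] v=[-5.1250 3.3750]
Step 5: x=[2.9688 11.4375] v=[-0.9375 0.7500]
Max displacement = 2.2500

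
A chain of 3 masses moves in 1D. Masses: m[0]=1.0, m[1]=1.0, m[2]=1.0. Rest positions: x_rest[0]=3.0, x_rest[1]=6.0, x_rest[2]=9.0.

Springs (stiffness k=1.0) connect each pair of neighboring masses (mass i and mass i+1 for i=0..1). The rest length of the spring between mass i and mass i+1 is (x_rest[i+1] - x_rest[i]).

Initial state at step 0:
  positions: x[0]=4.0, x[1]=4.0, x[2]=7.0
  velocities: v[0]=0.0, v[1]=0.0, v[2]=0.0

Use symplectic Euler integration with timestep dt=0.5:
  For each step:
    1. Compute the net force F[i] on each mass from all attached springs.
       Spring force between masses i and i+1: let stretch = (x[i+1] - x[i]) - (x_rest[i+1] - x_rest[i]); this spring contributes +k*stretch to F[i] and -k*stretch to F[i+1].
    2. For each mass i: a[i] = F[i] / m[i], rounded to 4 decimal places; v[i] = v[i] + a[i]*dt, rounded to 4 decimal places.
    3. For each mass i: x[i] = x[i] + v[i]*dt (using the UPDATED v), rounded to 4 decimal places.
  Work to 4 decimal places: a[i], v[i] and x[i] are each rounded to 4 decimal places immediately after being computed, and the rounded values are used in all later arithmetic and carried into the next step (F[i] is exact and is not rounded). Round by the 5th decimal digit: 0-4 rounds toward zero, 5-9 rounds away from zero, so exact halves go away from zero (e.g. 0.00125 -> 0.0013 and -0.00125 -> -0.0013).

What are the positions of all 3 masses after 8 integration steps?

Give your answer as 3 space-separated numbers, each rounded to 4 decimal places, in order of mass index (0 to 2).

Step 0: x=[4.0000 4.0000 7.0000] v=[0.0000 0.0000 0.0000]
Step 1: x=[3.2500 4.7500 7.0000] v=[-1.5000 1.5000 0.0000]
Step 2: x=[2.1250 5.6875 7.1875] v=[-2.2500 1.8750 0.3750]
Step 3: x=[1.1406 6.1094 7.7500] v=[-1.9688 0.8438 1.1250]
Step 4: x=[0.6484 5.6993 8.6524] v=[-0.9844 -0.8203 1.8047]
Step 5: x=[0.6690 4.7647 9.5665] v=[0.0411 -1.8692 1.8282]
Step 6: x=[0.9635 4.0066 10.0302] v=[0.5890 -1.5162 0.9273]
Step 7: x=[1.2688 3.9936 9.7380] v=[0.6106 -0.0260 -0.5845]
Step 8: x=[1.5053 4.7355 8.7597] v=[0.4730 1.4838 -1.9567]

Answer: 1.5053 4.7355 8.7597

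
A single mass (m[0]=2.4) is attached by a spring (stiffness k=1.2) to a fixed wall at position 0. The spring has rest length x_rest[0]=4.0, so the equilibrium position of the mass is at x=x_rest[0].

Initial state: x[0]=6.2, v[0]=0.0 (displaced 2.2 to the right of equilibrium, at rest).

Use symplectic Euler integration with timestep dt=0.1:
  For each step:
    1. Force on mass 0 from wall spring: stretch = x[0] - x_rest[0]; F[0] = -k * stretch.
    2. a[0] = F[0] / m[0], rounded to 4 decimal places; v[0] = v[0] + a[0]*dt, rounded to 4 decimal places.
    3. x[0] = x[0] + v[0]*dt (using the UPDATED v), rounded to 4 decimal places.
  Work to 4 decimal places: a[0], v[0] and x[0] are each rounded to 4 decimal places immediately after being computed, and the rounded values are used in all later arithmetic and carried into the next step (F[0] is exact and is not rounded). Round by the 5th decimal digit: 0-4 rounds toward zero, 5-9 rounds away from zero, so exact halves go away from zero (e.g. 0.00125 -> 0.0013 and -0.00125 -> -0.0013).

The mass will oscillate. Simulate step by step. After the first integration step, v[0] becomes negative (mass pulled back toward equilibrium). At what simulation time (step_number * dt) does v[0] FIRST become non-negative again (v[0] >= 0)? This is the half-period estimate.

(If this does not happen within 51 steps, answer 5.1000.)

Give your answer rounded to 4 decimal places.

Step 0: x=[6.2000] v=[0.0000]
Step 1: x=[6.1890] v=[-0.1100]
Step 2: x=[6.1671] v=[-0.2195]
Step 3: x=[6.1343] v=[-0.3279]
Step 4: x=[6.0908] v=[-0.4346]
Step 5: x=[6.0369] v=[-0.5391]
Step 6: x=[5.9728] v=[-0.6410]
Step 7: x=[5.8988] v=[-0.7396]
Step 8: x=[5.8154] v=[-0.8345]
Step 9: x=[5.7229] v=[-0.9253]
Step 10: x=[5.6218] v=[-1.0115]
Step 11: x=[5.5125] v=[-1.0926]
Step 12: x=[5.3957] v=[-1.1682]
Step 13: x=[5.2719] v=[-1.2380]
Step 14: x=[5.1417] v=[-1.3016]
Step 15: x=[5.0058] v=[-1.3587]
Step 16: x=[4.8649] v=[-1.4090]
Step 17: x=[4.7197] v=[-1.4523]
Step 18: x=[4.5709] v=[-1.4883]
Step 19: x=[4.4192] v=[-1.5169]
Step 20: x=[4.2654] v=[-1.5379]
Step 21: x=[4.1103] v=[-1.5512]
Step 22: x=[3.9546] v=[-1.5567]
Step 23: x=[3.7992] v=[-1.5544]
Step 24: x=[3.6448] v=[-1.5444]
Step 25: x=[3.4921] v=[-1.5266]
Step 26: x=[3.3420] v=[-1.5012]
Step 27: x=[3.1952] v=[-1.4683]
Step 28: x=[3.0524] v=[-1.4281]
Step 29: x=[2.9143] v=[-1.3807]
Step 30: x=[2.7817] v=[-1.3264]
Step 31: x=[2.6552] v=[-1.2655]
Step 32: x=[2.5354] v=[-1.1983]
Step 33: x=[2.4229] v=[-1.1251]
Step 34: x=[2.3183] v=[-1.0462]
Step 35: x=[2.2221] v=[-0.9621]
Step 36: x=[2.1348] v=[-0.8732]
Step 37: x=[2.0568] v=[-0.7799]
Step 38: x=[1.9885] v=[-0.6827]
Step 39: x=[1.9303] v=[-0.5821]
Step 40: x=[1.8824] v=[-0.4786]
Step 41: x=[1.8451] v=[-0.3727]
Step 42: x=[1.8186] v=[-0.2650]
Step 43: x=[1.8030] v=[-0.1559]
Step 44: x=[1.7984] v=[-0.0461]
Step 45: x=[1.8048] v=[0.0640]
First v>=0 after going negative at step 45, time=4.5000

Answer: 4.5000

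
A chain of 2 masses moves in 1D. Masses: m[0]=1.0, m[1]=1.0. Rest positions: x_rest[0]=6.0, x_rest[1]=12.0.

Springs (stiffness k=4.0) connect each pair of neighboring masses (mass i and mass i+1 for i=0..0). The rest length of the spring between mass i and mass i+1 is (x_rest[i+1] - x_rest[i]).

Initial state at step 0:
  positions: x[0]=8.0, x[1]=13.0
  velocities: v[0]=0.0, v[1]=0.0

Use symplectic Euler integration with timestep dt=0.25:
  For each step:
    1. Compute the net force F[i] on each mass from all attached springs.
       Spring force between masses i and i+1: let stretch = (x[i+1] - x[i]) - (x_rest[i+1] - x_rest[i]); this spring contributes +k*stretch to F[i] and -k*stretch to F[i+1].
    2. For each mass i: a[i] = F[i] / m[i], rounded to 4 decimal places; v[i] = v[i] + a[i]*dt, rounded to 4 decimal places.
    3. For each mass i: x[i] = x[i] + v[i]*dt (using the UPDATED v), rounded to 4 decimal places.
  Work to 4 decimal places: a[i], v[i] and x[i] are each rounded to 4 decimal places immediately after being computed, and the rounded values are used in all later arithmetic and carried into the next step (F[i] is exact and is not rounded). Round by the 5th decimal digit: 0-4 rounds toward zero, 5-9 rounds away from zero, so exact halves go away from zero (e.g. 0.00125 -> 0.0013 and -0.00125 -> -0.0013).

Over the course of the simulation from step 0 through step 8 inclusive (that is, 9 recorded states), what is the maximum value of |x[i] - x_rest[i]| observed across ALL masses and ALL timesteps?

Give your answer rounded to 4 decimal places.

Step 0: x=[8.0000 13.0000] v=[0.0000 0.0000]
Step 1: x=[7.7500 13.2500] v=[-1.0000 1.0000]
Step 2: x=[7.3750 13.6250] v=[-1.5000 1.5000]
Step 3: x=[7.0625 13.9375] v=[-1.2500 1.2500]
Step 4: x=[6.9688 14.0313] v=[-0.3750 0.3750]
Step 5: x=[7.1407 13.8594] v=[0.6875 -0.6875]
Step 6: x=[7.4923 13.5079] v=[1.4062 -1.4062]
Step 7: x=[7.8478 13.1525] v=[1.4218 -1.4218]
Step 8: x=[8.0294 12.9709] v=[0.7265 -0.7265]
Max displacement = 2.0313

Answer: 2.0313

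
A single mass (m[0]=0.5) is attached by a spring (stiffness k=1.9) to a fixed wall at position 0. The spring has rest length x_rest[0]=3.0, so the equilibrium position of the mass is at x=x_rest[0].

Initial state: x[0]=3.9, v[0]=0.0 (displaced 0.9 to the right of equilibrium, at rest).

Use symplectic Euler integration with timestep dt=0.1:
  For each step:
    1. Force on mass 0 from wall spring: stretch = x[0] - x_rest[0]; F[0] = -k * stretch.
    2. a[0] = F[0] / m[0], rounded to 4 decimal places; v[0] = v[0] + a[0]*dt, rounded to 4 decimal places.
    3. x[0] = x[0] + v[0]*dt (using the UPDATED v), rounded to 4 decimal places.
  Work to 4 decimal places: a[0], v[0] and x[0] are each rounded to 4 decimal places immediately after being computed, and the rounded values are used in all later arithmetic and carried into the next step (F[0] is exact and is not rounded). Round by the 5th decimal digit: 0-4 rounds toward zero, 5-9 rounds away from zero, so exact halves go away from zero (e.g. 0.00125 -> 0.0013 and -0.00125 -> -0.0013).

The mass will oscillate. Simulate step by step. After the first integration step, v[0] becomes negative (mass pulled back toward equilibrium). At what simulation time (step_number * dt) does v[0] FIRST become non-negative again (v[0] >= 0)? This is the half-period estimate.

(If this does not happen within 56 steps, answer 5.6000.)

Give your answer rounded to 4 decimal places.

Step 0: x=[3.9000] v=[0.0000]
Step 1: x=[3.8658] v=[-0.3420]
Step 2: x=[3.7987] v=[-0.6710]
Step 3: x=[3.7013] v=[-0.9745]
Step 4: x=[3.5772] v=[-1.2410]
Step 5: x=[3.4312] v=[-1.4603]
Step 6: x=[3.2688] v=[-1.6242]
Step 7: x=[3.0962] v=[-1.7263]
Step 8: x=[2.9199] v=[-1.7629]
Step 9: x=[2.7467] v=[-1.7325]
Step 10: x=[2.5831] v=[-1.6363]
Step 11: x=[2.4353] v=[-1.4779]
Step 12: x=[2.3090] v=[-1.2633]
Step 13: x=[2.2089] v=[-1.0007]
Step 14: x=[2.1389] v=[-0.7001]
Step 15: x=[2.1016] v=[-0.3729]
Step 16: x=[2.0985] v=[-0.0315]
Step 17: x=[2.1296] v=[0.3111]
First v>=0 after going negative at step 17, time=1.7000

Answer: 1.7000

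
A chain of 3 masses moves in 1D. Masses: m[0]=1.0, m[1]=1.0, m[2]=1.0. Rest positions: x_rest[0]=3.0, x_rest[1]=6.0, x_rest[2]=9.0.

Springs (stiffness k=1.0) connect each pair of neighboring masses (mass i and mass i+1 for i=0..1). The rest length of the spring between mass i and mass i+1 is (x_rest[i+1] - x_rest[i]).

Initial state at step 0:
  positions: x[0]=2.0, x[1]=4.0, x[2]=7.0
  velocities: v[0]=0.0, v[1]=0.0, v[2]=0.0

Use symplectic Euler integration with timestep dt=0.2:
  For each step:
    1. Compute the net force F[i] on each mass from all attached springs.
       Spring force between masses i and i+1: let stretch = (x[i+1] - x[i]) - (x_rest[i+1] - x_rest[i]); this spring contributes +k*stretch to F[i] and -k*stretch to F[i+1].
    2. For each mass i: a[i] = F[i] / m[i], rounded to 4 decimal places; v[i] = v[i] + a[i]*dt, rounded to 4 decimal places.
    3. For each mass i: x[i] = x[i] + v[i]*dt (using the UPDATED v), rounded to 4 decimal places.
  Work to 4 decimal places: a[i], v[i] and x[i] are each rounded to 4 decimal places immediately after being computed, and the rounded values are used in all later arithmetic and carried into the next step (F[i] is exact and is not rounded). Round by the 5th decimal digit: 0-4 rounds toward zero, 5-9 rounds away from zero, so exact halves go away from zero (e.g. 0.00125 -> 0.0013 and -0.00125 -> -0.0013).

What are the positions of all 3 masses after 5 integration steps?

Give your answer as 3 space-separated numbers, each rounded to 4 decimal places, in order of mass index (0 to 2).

Step 0: x=[2.0000 4.0000 7.0000] v=[0.0000 0.0000 0.0000]
Step 1: x=[1.9600 4.0400 7.0000] v=[-0.2000 0.2000 0.0000]
Step 2: x=[1.8832 4.1152 7.0016] v=[-0.3840 0.3760 0.0080]
Step 3: x=[1.7757 4.2166 7.0077] v=[-0.5376 0.5069 0.0307]
Step 4: x=[1.6458 4.3320 7.0222] v=[-0.6494 0.5769 0.0725]
Step 5: x=[1.5034 4.4475 7.0491] v=[-0.7122 0.5777 0.1345]

Answer: 1.5034 4.4475 7.0491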